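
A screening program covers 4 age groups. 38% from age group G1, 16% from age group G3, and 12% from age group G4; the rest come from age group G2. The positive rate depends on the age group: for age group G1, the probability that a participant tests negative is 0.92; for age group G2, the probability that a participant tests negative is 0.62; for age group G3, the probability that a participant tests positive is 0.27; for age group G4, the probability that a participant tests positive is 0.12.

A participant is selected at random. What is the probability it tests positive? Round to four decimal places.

P(T) ≈ 0.2172

P(G2) = 1 − (0.38 + 0.16 + 0.12) = 0.34.
P(T|G1) = 1 − 0.92 = 0.08.
P(T|G2) = 1 − 0.62 = 0.38.
P(T) = P(T|G1)·P(G1) + P(T|G2)·P(G2) + P(T|G3)·P(G3) + P(T|G4)·P(G4)
      = 0.08·0.38 + 0.38·0.34 + 0.27·0.16 + 0.12·0.12
      = 0.0304 + 0.1292 + 0.0432 + 0.0144 = 0.2172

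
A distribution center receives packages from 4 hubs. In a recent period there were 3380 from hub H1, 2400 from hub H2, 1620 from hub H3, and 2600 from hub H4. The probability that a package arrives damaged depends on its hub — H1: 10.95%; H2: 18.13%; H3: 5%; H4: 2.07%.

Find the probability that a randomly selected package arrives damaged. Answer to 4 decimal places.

Total: 3380 + 2400 + 1620 + 2600 = 10000.
P(H1) = 3380/10000 = 0.338. P(H2) = 2400/10000 = 0.24. P(H3) = 1620/10000 = 0.162. P(H4) = 2600/10000 = 0.26.
P(D) = P(D|H1)·P(H1) + P(D|H2)·P(H2) + P(D|H3)·P(H3) + P(D|H4)·P(H4)
      = 0.1095·0.338 + 0.1813·0.24 + 0.05·0.162 + 0.0207·0.26
      = 0.037011 + 0.043512 + 0.0081 + 0.005382 = 0.094005

P(D) ≈ 0.0940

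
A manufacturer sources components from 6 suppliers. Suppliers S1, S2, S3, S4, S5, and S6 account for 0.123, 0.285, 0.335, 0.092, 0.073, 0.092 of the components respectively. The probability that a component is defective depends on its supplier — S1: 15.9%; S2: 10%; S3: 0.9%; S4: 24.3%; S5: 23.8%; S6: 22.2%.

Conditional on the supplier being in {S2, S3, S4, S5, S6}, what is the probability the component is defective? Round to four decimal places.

P(D|S) ≈ 0.1045

Let S = {S2, S3, S4, S5, S6}.
P(S) = 0.285 + 0.335 + 0.092 + 0.073 + 0.092 = 0.877.
P(D ∩ S) = 0.1·0.285 + 0.009·0.335 + 0.243·0.092 + 0.238·0.073 + 0.222·0.092 = 0.0285 + 0.003015 + 0.022356 + 0.017374 + 0.020424 = 0.091669.
P(D | S) = 0.091669 / 0.877 = 0.104526…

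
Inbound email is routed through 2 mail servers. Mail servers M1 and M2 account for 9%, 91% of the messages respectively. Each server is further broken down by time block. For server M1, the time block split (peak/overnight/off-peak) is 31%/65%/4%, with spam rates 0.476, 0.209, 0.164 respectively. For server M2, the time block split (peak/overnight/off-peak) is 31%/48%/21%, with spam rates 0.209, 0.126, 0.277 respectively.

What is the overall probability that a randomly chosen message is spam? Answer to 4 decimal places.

P(S|M1) = 0.31·0.476 + 0.65·0.209 + 0.04·0.164 = 0.14756 + 0.13585 + 0.00656 = 0.28997
P(S|M2) = 0.31·0.209 + 0.48·0.126 + 0.21·0.277 = 0.06479 + 0.06048 + 0.05817 = 0.18344
Then overall,
P(S) = 0.09·0.28997 + 0.91·0.18344
      = 0.0260973 + 0.1669304 = 0.1930277

0.1930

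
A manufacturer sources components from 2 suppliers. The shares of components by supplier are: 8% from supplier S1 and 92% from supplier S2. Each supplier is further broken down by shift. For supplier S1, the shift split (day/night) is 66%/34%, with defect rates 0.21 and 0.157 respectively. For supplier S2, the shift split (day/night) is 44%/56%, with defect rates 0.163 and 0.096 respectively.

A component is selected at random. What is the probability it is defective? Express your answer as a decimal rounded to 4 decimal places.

0.1308

P(D|S1) = 0.66·0.21 + 0.34·0.157 = 0.1386 + 0.05338 = 0.19198
P(D|S2) = 0.44·0.163 + 0.56·0.096 = 0.07172 + 0.05376 = 0.12548
By total probability over the outer partition,
P(D) = 0.08·0.19198 + 0.92·0.12548
      = 0.0153584 + 0.1154416 = 0.1308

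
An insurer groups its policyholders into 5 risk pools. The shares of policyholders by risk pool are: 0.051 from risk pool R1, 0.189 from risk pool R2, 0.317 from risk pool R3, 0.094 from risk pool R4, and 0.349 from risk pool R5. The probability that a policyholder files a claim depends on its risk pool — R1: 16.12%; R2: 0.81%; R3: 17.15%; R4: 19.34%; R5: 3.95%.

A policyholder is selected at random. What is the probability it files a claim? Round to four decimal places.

P(C) = P(C|R1)·P(R1) + P(C|R2)·P(R2) + P(C|R3)·P(R3) + P(C|R4)·P(R4) + P(C|R5)·P(R5)
      = 0.1612·0.051 + 0.0081·0.189 + 0.1715·0.317 + 0.1934·0.094 + 0.0395·0.349
      = 0.0082212 + 0.0015309 + 0.0543655 + 0.0181796 + 0.0137855 = 0.0960827

0.0961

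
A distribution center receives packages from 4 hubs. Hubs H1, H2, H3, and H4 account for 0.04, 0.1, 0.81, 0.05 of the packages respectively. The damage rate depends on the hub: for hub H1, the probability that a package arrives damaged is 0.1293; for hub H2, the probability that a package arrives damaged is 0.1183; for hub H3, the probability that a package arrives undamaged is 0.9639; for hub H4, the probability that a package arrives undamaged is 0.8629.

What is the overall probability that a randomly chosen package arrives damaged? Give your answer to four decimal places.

P(D|H3) = 1 − 0.9639 = 0.0361.
P(D|H4) = 1 − 0.8629 = 0.1371.
By the law of total probability,
P(D) = P(D|H1)·P(H1) + P(D|H2)·P(H2) + P(D|H3)·P(H3) + P(D|H4)·P(H4)
      = 0.1293·0.04 + 0.1183·0.1 + 0.0361·0.81 + 0.1371·0.05
      = 0.005172 + 0.01183 + 0.029241 + 0.006855 = 0.053098

0.0531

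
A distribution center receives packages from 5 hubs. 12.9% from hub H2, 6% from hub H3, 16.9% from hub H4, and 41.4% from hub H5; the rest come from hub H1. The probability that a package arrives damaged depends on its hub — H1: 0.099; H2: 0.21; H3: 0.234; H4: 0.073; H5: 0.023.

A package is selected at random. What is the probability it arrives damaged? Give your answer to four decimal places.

P(H1) = 1 − (0.129 + 0.06 + 0.169 + 0.414) = 0.228.
P(D) = P(D|H1)·P(H1) + P(D|H2)·P(H2) + P(D|H3)·P(H3) + P(D|H4)·P(H4) + P(D|H5)·P(H5)
      = 0.099·0.228 + 0.21·0.129 + 0.234·0.06 + 0.073·0.169 + 0.023·0.414
      = 0.022572 + 0.02709 + 0.01404 + 0.012337 + 0.009522 = 0.085561

0.0856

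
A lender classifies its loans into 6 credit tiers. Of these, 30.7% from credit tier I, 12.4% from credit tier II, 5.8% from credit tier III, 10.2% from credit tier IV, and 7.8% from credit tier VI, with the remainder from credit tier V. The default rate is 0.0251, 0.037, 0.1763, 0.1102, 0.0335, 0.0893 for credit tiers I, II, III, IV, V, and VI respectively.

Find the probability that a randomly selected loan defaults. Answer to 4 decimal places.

P(D) ≈ 0.0518

P(V) = 1 − (0.307 + 0.124 + 0.058 + 0.102 + 0.078) = 0.331.
P(D) = P(D|I)·P(I) + P(D|II)·P(II) + P(D|III)·P(III) + P(D|IV)·P(IV) + P(D|V)·P(V) + P(D|VI)·P(VI)
      = 0.0251·0.307 + 0.037·0.124 + 0.1763·0.058 + 0.1102·0.102 + 0.0335·0.331 + 0.0893·0.078
      = 0.0077057 + 0.004588 + 0.0102254 + 0.0112404 + 0.0110885 + 0.0069654 = 0.0518134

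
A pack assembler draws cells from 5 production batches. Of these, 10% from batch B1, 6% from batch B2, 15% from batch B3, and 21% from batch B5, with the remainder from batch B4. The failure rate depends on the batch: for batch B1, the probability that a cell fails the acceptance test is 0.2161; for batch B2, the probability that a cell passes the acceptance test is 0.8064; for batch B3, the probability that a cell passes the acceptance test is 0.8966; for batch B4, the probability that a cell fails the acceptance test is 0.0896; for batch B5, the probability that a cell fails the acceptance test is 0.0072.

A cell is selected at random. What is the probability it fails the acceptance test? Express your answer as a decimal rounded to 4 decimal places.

0.0933

P(B4) = 1 − (0.1 + 0.06 + 0.15 + 0.21) = 0.48.
P(F|B2) = 1 − 0.8064 = 0.1936.
P(F|B3) = 1 − 0.8966 = 0.1034.
P(F) = P(F|B1)·P(B1) + P(F|B2)·P(B2) + P(F|B3)·P(B3) + P(F|B4)·P(B4) + P(F|B5)·P(B5)
      = 0.2161·0.1 + 0.1936·0.06 + 0.1034·0.15 + 0.0896·0.48 + 0.0072·0.21
      = 0.02161 + 0.011616 + 0.01551 + 0.043008 + 0.001512 = 0.093256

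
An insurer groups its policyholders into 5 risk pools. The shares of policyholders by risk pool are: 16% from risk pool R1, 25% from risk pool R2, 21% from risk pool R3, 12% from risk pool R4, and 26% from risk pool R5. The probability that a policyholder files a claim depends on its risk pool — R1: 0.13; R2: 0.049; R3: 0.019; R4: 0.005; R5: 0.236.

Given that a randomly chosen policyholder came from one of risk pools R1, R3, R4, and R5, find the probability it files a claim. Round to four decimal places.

0.1157

Let S = {R1, R3, R4, R5}.
P(S) = 0.16 + 0.21 + 0.12 + 0.26 = 0.75.
P(C ∩ S) = 0.13·0.16 + 0.019·0.21 + 0.005·0.12 + 0.236·0.26 = 0.0208 + 0.00399 + 0.0006 + 0.06136 = 0.08675.
P(C | S) = 0.08675 / 0.75 = 0.115667…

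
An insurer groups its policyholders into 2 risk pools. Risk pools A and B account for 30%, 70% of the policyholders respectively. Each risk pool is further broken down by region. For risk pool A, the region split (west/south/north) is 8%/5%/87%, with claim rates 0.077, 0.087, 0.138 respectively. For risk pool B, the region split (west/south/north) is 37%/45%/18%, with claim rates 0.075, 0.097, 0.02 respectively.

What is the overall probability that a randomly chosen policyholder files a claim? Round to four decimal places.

P(C|A) = 0.08·0.077 + 0.05·0.087 + 0.87·0.138 = 0.00616 + 0.00435 + 0.12006 = 0.13057
P(C|B) = 0.37·0.075 + 0.45·0.097 + 0.18·0.02 = 0.02775 + 0.04365 + 0.0036 = 0.075
Then overall,
P(C) = 0.3·0.13057 + 0.7·0.075
      = 0.039171 + 0.0525 = 0.091671

0.0917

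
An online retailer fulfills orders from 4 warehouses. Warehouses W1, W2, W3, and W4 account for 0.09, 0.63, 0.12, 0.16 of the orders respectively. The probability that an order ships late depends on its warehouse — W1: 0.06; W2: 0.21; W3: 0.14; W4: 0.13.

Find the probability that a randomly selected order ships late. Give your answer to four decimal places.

0.1753

By the law of total probability,
P(L) = P(L|W1)·P(W1) + P(L|W2)·P(W2) + P(L|W3)·P(W3) + P(L|W4)·P(W4)
      = 0.06·0.09 + 0.21·0.63 + 0.14·0.12 + 0.13·0.16
      = 0.0054 + 0.1323 + 0.0168 + 0.0208 = 0.1753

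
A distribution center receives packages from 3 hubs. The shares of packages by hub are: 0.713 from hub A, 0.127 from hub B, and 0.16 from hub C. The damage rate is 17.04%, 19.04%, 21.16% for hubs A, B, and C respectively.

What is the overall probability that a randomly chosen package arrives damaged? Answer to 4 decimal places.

P(D) ≈ 0.1795

Using total probability over the partition,
P(D) = P(D|A)·P(A) + P(D|B)·P(B) + P(D|C)·P(C)
      = 0.1704·0.713 + 0.1904·0.127 + 0.2116·0.16
      = 0.1214952 + 0.0241808 + 0.033856 = 0.179532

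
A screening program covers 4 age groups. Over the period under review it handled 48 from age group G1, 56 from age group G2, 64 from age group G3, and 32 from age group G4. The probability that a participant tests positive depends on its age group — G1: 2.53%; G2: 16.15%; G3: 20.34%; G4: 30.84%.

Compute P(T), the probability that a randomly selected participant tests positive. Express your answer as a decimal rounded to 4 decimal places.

P(T) ≈ 0.1657

Total: 48 + 56 + 64 + 32 = 200.
P(G1) = 48/200 = 0.24. P(G2) = 56/200 = 0.28. P(G3) = 64/200 = 0.32. P(G4) = 32/200 = 0.16.
Using total probability over the partition,
P(T) = P(T|G1)·P(G1) + P(T|G2)·P(G2) + P(T|G3)·P(G3) + P(T|G4)·P(G4)
      = 0.0253·0.24 + 0.1615·0.28 + 0.2034·0.32 + 0.3084·0.16
      = 0.006072 + 0.04522 + 0.065088 + 0.049344 = 0.165724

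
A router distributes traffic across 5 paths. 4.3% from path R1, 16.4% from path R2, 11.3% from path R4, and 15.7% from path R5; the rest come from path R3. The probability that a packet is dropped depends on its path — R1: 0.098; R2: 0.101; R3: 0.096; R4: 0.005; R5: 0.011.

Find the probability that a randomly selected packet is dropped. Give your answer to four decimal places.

0.0733

P(R3) = 1 − (0.043 + 0.164 + 0.113 + 0.157) = 0.523.
P(L) = P(L|R1)·P(R1) + P(L|R2)·P(R2) + P(L|R3)·P(R3) + P(L|R4)·P(R4) + P(L|R5)·P(R5)
      = 0.098·0.043 + 0.101·0.164 + 0.096·0.523 + 0.005·0.113 + 0.011·0.157
      = 0.004214 + 0.016564 + 0.050208 + 0.000565 + 0.001727 = 0.073278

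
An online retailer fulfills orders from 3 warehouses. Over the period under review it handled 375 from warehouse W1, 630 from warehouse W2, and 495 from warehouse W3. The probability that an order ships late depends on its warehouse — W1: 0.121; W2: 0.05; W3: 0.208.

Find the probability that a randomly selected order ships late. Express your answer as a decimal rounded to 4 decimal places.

Total: 375 + 630 + 495 = 1500.
P(W1) = 375/1500 = 0.25. P(W2) = 630/1500 = 0.42. P(W3) = 495/1500 = 0.33.
By the law of total probability,
P(L) = P(L|W1)·P(W1) + P(L|W2)·P(W2) + P(L|W3)·P(W3)
      = 0.121·0.25 + 0.05·0.42 + 0.208·0.33
      = 0.03025 + 0.021 + 0.06864 = 0.11989

P(L) ≈ 0.1199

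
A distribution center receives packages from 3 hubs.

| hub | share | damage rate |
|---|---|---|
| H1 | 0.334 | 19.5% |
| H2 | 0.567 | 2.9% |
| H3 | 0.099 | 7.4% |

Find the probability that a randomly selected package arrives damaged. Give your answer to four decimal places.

P(D) ≈ 0.0889

P(D) = P(D|H1)·P(H1) + P(D|H2)·P(H2) + P(D|H3)·P(H3)
      = 0.195·0.334 + 0.029·0.567 + 0.074·0.099
      = 0.06513 + 0.016443 + 0.007326 = 0.088899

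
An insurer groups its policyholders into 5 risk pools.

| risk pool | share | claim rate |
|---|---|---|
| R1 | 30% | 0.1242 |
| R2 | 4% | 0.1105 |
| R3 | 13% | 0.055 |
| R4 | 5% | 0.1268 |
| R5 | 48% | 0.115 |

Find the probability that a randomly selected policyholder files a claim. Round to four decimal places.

Summing over the partition,
P(C) = P(C|R1)·P(R1) + P(C|R2)·P(R2) + P(C|R3)·P(R3) + P(C|R4)·P(R4) + P(C|R5)·P(R5)
      = 0.1242·0.3 + 0.1105·0.04 + 0.055·0.13 + 0.1268·0.05 + 0.115·0.48
      = 0.03726 + 0.00442 + 0.00715 + 0.00634 + 0.0552 = 0.11037

0.1104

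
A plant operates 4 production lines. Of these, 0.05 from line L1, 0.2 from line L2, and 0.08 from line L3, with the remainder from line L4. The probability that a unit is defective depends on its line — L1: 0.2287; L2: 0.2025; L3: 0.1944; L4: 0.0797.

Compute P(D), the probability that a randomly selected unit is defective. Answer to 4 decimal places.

P(L4) = 1 − (0.05 + 0.2 + 0.08) = 0.67.
By the law of total probability,
P(D) = P(D|L1)·P(L1) + P(D|L2)·P(L2) + P(D|L3)·P(L3) + P(D|L4)·P(L4)
      = 0.2287·0.05 + 0.2025·0.2 + 0.1944·0.08 + 0.0797·0.67
      = 0.011435 + 0.0405 + 0.015552 + 0.053399 = 0.120886

0.1209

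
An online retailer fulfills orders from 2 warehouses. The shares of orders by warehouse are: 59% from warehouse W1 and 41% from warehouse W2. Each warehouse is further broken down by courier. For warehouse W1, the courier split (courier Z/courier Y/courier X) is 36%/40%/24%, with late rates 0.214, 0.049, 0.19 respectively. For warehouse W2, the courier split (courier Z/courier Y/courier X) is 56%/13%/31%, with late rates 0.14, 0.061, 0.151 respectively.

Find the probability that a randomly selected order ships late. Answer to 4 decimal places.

0.1385

P(L|W1) = 0.36·0.214 + 0.4·0.049 + 0.24·0.19 = 0.07704 + 0.0196 + 0.0456 = 0.14224
P(L|W2) = 0.56·0.14 + 0.13·0.061 + 0.31·0.151 = 0.0784 + 0.00793 + 0.04681 = 0.13314
By total probability over the outer partition,
P(L) = 0.59·0.14224 + 0.41·0.13314
      = 0.0839216 + 0.0545874 = 0.138509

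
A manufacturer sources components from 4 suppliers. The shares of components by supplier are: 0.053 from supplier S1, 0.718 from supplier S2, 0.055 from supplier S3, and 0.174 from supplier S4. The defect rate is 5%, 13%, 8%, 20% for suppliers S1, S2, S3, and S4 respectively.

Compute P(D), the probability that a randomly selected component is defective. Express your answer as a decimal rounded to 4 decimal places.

P(D) ≈ 0.1352

P(D) = P(D|S1)·P(S1) + P(D|S2)·P(S2) + P(D|S3)·P(S3) + P(D|S4)·P(S4)
      = 0.05·0.053 + 0.13·0.718 + 0.08·0.055 + 0.2·0.174
      = 0.00265 + 0.09334 + 0.0044 + 0.0348 = 0.13519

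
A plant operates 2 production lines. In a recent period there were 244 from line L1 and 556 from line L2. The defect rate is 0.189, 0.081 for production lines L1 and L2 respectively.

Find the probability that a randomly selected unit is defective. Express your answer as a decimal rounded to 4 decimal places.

0.1139

Total: 244 + 556 = 800.
P(L1) = 244/800 = 0.305. P(L2) = 556/800 = 0.695.
Using total probability over the partition,
P(D) = P(D|L1)·P(L1) + P(D|L2)·P(L2)
      = 0.189·0.305 + 0.081·0.695
      = 0.057645 + 0.056295 = 0.11394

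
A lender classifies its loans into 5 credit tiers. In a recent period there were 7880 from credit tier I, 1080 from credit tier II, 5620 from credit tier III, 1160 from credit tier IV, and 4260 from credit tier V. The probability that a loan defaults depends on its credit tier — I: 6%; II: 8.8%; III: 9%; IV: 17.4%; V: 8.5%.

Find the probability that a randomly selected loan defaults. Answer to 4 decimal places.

P(D) ≈ 0.0819

Total: 7880 + 1080 + 5620 + 1160 + 4260 = 20000.
P(I) = 7880/20000 = 0.394. P(II) = 1080/20000 = 0.054. P(III) = 5620/20000 = 0.281. P(IV) = 1160/20000 = 0.058. P(V) = 4260/20000 = 0.213.
P(D) = P(D|I)·P(I) + P(D|II)·P(II) + P(D|III)·P(III) + P(D|IV)·P(IV) + P(D|V)·P(V)
      = 0.06·0.394 + 0.088·0.054 + 0.09·0.281 + 0.174·0.058 + 0.085·0.213
      = 0.02364 + 0.004752 + 0.02529 + 0.010092 + 0.018105 = 0.081879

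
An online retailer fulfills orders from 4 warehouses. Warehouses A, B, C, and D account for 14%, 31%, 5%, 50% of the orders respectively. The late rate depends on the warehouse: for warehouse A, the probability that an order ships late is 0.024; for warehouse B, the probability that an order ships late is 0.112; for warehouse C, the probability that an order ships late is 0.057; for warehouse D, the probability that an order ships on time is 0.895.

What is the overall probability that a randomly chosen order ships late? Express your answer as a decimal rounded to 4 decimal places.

P(L|D) = 1 − 0.895 = 0.105.
P(L) = P(L|A)·P(A) + P(L|B)·P(B) + P(L|C)·P(C) + P(L|D)·P(D)
      = 0.024·0.14 + 0.112·0.31 + 0.057·0.05 + 0.105·0.5
      = 0.00336 + 0.03472 + 0.00285 + 0.0525 = 0.09343

P(L) ≈ 0.0934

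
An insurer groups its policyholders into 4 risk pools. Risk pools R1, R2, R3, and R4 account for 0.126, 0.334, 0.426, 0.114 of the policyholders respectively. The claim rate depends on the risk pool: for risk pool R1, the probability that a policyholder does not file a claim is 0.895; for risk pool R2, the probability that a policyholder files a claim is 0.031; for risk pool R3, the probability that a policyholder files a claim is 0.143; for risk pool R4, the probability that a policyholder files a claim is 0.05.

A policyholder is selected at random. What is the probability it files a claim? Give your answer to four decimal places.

P(C|R1) = 1 − 0.895 = 0.105.
Using total probability over the partition,
P(C) = P(C|R1)·P(R1) + P(C|R2)·P(R2) + P(C|R3)·P(R3) + P(C|R4)·P(R4)
      = 0.105·0.126 + 0.031·0.334 + 0.143·0.426 + 0.05·0.114
      = 0.01323 + 0.010354 + 0.060918 + 0.0057 = 0.090202

P(C) ≈ 0.0902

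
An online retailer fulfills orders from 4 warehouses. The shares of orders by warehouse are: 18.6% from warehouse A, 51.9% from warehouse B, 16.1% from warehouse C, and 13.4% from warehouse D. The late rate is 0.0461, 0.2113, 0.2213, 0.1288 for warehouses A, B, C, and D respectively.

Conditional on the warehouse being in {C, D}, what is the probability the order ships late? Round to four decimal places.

P(L|S) ≈ 0.1793

Let S = {C, D}.
P(S) = 0.161 + 0.134 = 0.295.
P(L ∩ S) = 0.2213·0.161 + 0.1288·0.134 = 0.0356293 + 0.0172592 = 0.0528885.
P(L | S) = 0.0528885 / 0.295 = 0.179283…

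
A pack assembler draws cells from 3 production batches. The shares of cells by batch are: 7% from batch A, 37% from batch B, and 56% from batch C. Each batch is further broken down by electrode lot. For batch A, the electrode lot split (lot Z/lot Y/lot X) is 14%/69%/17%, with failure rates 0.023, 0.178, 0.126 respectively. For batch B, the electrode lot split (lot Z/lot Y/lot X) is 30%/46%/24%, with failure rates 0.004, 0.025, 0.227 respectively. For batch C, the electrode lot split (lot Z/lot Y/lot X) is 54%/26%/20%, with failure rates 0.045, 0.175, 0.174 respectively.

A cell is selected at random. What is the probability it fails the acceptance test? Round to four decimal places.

P(F|A) = 0.14·0.023 + 0.69·0.178 + 0.17·0.126 = 0.00322 + 0.12282 + 0.02142 = 0.14746
P(F|B) = 0.3·0.004 + 0.46·0.025 + 0.24·0.227 = 0.0012 + 0.0115 + 0.05448 = 0.06718
P(F|C) = 0.54·0.045 + 0.26·0.175 + 0.2·0.174 = 0.0243 + 0.0455 + 0.0348 = 0.1046
By total probability over the outer partition,
P(F) = 0.07·0.14746 + 0.37·0.06718 + 0.56·0.1046
      = 0.0103222 + 0.0248566 + 0.058576 = 0.0937548

0.0938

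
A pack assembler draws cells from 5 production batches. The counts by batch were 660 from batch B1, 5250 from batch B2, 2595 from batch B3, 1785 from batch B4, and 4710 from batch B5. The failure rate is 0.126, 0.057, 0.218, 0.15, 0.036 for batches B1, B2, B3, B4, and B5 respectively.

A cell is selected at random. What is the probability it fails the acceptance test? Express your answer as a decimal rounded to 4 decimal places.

P(F) ≈ 0.0924

Total: 660 + 5250 + 2595 + 1785 + 4710 = 15000.
P(B1) = 660/15000 = 0.044. P(B2) = 5250/15000 = 0.35. P(B3) = 2595/15000 = 0.173. P(B4) = 1785/15000 = 0.119. P(B5) = 4710/15000 = 0.314.
By the law of total probability,
P(F) = P(F|B1)·P(B1) + P(F|B2)·P(B2) + P(F|B3)·P(B3) + P(F|B4)·P(B4) + P(F|B5)·P(B5)
      = 0.126·0.044 + 0.057·0.35 + 0.218·0.173 + 0.15·0.119 + 0.036·0.314
      = 0.005544 + 0.01995 + 0.037714 + 0.01785 + 0.011304 = 0.092362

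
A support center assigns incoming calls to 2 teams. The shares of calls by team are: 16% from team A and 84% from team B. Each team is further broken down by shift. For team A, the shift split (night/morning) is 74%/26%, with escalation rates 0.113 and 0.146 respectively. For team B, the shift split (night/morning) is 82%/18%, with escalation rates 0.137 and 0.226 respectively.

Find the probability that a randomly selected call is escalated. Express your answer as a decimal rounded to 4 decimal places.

0.1480

P(E|A) = 0.74·0.113 + 0.26·0.146 = 0.08362 + 0.03796 = 0.12158
P(E|B) = 0.82·0.137 + 0.18·0.226 = 0.11234 + 0.04068 = 0.15302
By total probability over the outer partition,
P(E) = 0.16·0.12158 + 0.84·0.15302
      = 0.0194528 + 0.1285368 = 0.1479896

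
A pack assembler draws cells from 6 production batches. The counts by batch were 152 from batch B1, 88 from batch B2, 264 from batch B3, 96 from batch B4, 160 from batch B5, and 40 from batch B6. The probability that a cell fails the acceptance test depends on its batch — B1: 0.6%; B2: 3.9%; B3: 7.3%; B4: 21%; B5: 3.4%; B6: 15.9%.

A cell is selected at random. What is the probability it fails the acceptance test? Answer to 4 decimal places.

0.0695

Total: 152 + 88 + 264 + 96 + 160 + 40 = 800.
P(B1) = 152/800 = 0.19. P(B2) = 88/800 = 0.11. P(B3) = 264/800 = 0.33. P(B4) = 96/800 = 0.12. P(B5) = 160/800 = 0.2. P(B6) = 40/800 = 0.05.
P(F) = P(F|B1)·P(B1) + P(F|B2)·P(B2) + P(F|B3)·P(B3) + P(F|B4)·P(B4) + P(F|B5)·P(B5) + P(F|B6)·P(B6)
      = 0.006·0.19 + 0.039·0.11 + 0.073·0.33 + 0.21·0.12 + 0.034·0.2 + 0.159·0.05
      = 0.00114 + 0.00429 + 0.02409 + 0.0252 + 0.0068 + 0.00795 = 0.06947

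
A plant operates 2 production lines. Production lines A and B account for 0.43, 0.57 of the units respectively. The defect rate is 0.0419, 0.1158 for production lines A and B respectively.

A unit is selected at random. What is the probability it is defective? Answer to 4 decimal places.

P(D) = P(D|A)·P(A) + P(D|B)·P(B)
      = 0.0419·0.43 + 0.1158·0.57
      = 0.018017 + 0.066006 = 0.084023

P(D) ≈ 0.0840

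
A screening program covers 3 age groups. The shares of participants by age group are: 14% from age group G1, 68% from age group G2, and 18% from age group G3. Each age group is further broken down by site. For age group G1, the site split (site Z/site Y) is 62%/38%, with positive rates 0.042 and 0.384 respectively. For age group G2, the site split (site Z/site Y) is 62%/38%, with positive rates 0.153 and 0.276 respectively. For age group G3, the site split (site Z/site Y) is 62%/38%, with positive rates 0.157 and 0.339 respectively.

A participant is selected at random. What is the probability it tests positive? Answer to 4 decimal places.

0.2006

P(T|G1) = 0.62·0.042 + 0.38·0.384 = 0.02604 + 0.14592 = 0.17196
P(T|G2) = 0.62·0.153 + 0.38·0.276 = 0.09486 + 0.10488 = 0.19974
P(T|G3) = 0.62·0.157 + 0.38·0.339 = 0.09734 + 0.12882 = 0.22616
Then overall,
P(T) = 0.14·0.17196 + 0.68·0.19974 + 0.18·0.22616
      = 0.0240744 + 0.1358232 + 0.0407088 = 0.2006064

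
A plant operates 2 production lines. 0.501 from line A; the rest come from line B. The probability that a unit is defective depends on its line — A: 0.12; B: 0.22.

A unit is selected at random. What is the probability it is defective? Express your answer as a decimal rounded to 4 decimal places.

0.1699

P(B) = 1 − (0.501) = 0.499.
P(D) = P(D|A)·P(A) + P(D|B)·P(B)
      = 0.12·0.501 + 0.22·0.499
      = 0.06012 + 0.10978 = 0.1699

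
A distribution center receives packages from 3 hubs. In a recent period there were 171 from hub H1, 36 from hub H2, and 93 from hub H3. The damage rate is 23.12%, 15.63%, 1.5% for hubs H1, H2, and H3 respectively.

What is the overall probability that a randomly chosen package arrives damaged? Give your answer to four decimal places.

P(D) ≈ 0.1552

Total: 171 + 36 + 93 = 300.
P(H1) = 171/300 = 0.57. P(H2) = 36/300 = 0.12. P(H3) = 93/300 = 0.31.
P(D) = P(D|H1)·P(H1) + P(D|H2)·P(H2) + P(D|H3)·P(H3)
      = 0.2312·0.57 + 0.1563·0.12 + 0.015·0.31
      = 0.131784 + 0.018756 + 0.00465 = 0.15519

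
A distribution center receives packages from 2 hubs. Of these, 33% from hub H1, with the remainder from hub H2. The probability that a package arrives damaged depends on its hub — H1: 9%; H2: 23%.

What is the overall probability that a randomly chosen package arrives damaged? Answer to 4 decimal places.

0.1838

P(H2) = 1 − (0.33) = 0.67.
P(D) = P(D|H1)·P(H1) + P(D|H2)·P(H2)
      = 0.09·0.33 + 0.23·0.67
      = 0.0297 + 0.1541 = 0.1838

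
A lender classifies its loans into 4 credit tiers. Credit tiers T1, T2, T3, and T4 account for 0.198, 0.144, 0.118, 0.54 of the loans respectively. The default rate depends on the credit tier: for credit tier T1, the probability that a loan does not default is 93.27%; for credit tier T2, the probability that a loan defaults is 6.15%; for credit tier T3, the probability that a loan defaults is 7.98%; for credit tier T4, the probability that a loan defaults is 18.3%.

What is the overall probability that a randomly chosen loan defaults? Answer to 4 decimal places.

P(D|T1) = 1 − 0.9327 = 0.0673.
P(D) = P(D|T1)·P(T1) + P(D|T2)·P(T2) + P(D|T3)·P(T3) + P(D|T4)·P(T4)
      = 0.0673·0.198 + 0.0615·0.144 + 0.0798·0.118 + 0.183·0.54
      = 0.0133254 + 0.008856 + 0.0094164 + 0.09882 = 0.1304178

0.1304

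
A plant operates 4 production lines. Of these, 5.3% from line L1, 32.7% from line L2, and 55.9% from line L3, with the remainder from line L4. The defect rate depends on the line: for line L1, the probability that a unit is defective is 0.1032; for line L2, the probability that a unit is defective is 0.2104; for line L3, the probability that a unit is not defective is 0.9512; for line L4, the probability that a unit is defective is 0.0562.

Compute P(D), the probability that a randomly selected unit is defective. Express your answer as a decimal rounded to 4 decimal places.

0.1050

P(L4) = 1 − (0.053 + 0.327 + 0.559) = 0.061.
P(D|L3) = 1 − 0.9512 = 0.0488.
P(D) = P(D|L1)·P(L1) + P(D|L2)·P(L2) + P(D|L3)·P(L3) + P(D|L4)·P(L4)
      = 0.1032·0.053 + 0.2104·0.327 + 0.0488·0.559 + 0.0562·0.061
      = 0.0054696 + 0.0688008 + 0.0272792 + 0.0034282 = 0.1049778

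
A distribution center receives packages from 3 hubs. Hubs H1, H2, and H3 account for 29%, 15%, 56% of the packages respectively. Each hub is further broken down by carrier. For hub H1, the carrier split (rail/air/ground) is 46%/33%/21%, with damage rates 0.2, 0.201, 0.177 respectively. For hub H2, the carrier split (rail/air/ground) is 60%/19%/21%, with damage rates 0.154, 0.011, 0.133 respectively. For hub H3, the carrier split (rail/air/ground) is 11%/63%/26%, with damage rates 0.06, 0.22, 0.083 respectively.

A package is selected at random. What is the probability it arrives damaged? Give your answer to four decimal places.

0.1685

P(D|H1) = 0.46·0.2 + 0.33·0.201 + 0.21·0.177 = 0.092 + 0.06633 + 0.03717 = 0.1955
P(D|H2) = 0.6·0.154 + 0.19·0.011 + 0.21·0.133 = 0.0924 + 0.00209 + 0.02793 = 0.12242
P(D|H3) = 0.11·0.06 + 0.63·0.22 + 0.26·0.083 = 0.0066 + 0.1386 + 0.02158 = 0.16678
Then overall,
P(D) = 0.29·0.1955 + 0.15·0.12242 + 0.56·0.16678
      = 0.056695 + 0.018363 + 0.0933968 = 0.1684548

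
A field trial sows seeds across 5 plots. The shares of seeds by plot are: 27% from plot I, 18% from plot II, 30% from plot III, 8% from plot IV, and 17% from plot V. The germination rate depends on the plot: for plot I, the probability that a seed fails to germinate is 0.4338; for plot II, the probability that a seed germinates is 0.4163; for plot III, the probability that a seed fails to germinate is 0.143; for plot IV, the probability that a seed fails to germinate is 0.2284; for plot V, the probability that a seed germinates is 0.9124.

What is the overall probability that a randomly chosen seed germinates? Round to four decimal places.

0.7017

P(G|I) = 1 − 0.4338 = 0.5662.
P(G|III) = 1 − 0.143 = 0.857.
P(G|IV) = 1 − 0.2284 = 0.7716.
Using total probability over the partition,
P(G) = P(G|I)·P(I) + P(G|II)·P(II) + P(G|III)·P(III) + P(G|IV)·P(IV) + P(G|V)·P(V)
      = 0.5662·0.27 + 0.4163·0.18 + 0.857·0.3 + 0.7716·0.08 + 0.9124·0.17
      = 0.152874 + 0.074934 + 0.2571 + 0.061728 + 0.155108 = 0.701744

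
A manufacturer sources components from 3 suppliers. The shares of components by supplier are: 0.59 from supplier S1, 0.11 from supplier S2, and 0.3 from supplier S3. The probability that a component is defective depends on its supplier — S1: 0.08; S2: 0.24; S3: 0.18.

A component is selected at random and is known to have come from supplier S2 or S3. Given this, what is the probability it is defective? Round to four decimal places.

P(D|S) ≈ 0.1961

Let S = {S2, S3}.
P(S) = 0.11 + 0.3 = 0.41.
P(D ∩ S) = 0.24·0.11 + 0.18·0.3 = 0.0264 + 0.054 = 0.0804.
P(D | S) = 0.0804 / 0.41 = 0.196098…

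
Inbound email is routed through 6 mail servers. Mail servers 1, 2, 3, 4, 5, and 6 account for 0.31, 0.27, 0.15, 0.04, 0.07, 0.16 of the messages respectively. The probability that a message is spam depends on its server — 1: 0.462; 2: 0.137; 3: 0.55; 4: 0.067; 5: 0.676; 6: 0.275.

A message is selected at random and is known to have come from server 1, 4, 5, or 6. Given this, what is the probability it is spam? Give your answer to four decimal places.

Let J = {1, 4, 5, 6}.
P(J) = 0.31 + 0.04 + 0.07 + 0.16 = 0.58.
P(S ∩ J) = 0.462·0.31 + 0.067·0.04 + 0.676·0.07 + 0.275·0.16 = 0.14322 + 0.00268 + 0.04732 + 0.044 = 0.23722.
P(S | J) = 0.23722 / 0.58 = 0.409000…

0.4090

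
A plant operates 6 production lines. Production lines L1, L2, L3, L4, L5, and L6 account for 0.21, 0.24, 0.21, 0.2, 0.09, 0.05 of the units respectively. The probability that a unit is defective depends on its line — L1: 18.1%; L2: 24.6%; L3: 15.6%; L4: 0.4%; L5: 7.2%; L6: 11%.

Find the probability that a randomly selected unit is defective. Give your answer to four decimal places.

Using total probability over the partition,
P(D) = P(D|L1)·P(L1) + P(D|L2)·P(L2) + P(D|L3)·P(L3) + P(D|L4)·P(L4) + P(D|L5)·P(L5) + P(D|L6)·P(L6)
      = 0.181·0.21 + 0.246·0.24 + 0.156·0.21 + 0.004·0.2 + 0.072·0.09 + 0.11·0.05
      = 0.03801 + 0.05904 + 0.03276 + 0.0008 + 0.00648 + 0.0055 = 0.14259

P(D) ≈ 0.1426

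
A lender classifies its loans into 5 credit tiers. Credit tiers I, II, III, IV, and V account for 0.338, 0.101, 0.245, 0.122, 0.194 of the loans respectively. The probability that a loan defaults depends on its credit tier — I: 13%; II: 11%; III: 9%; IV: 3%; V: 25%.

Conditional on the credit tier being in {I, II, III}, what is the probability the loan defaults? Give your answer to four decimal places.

P(D|S) ≈ 0.1127

Let S = {I, II, III}.
P(S) = 0.338 + 0.101 + 0.245 = 0.684.
P(D ∩ S) = 0.13·0.338 + 0.11·0.101 + 0.09·0.245 = 0.04394 + 0.01111 + 0.02205 = 0.0771.
P(D | S) = 0.0771 / 0.684 = 0.112719…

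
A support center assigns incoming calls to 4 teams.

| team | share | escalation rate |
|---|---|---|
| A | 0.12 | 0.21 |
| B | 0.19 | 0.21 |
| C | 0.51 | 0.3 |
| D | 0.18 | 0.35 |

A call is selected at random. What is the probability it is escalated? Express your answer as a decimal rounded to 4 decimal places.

0.2811

P(E) = P(E|A)·P(A) + P(E|B)·P(B) + P(E|C)·P(C) + P(E|D)·P(D)
      = 0.21·0.12 + 0.21·0.19 + 0.3·0.51 + 0.35·0.18
      = 0.0252 + 0.0399 + 0.153 + 0.063 = 0.2811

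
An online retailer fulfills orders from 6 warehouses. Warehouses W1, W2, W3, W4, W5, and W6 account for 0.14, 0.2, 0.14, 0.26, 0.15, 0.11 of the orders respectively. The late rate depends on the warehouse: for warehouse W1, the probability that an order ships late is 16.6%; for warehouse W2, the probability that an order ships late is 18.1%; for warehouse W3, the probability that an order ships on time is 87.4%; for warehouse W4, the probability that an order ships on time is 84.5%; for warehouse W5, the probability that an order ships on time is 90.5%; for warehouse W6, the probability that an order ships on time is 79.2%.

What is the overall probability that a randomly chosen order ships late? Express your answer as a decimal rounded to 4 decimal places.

P(L|W3) = 1 − 0.874 = 0.126.
P(L|W4) = 1 − 0.845 = 0.155.
P(L|W5) = 1 − 0.905 = 0.095.
P(L|W6) = 1 − 0.792 = 0.208.
Summing over the partition,
P(L) = P(L|W1)·P(W1) + P(L|W2)·P(W2) + P(L|W3)·P(W3) + P(L|W4)·P(W4) + P(L|W5)·P(W5) + P(L|W6)·P(W6)
      = 0.166·0.14 + 0.181·0.2 + 0.126·0.14 + 0.155·0.26 + 0.095·0.15 + 0.208·0.11
      = 0.02324 + 0.0362 + 0.01764 + 0.0403 + 0.01425 + 0.02288 = 0.15451

0.1545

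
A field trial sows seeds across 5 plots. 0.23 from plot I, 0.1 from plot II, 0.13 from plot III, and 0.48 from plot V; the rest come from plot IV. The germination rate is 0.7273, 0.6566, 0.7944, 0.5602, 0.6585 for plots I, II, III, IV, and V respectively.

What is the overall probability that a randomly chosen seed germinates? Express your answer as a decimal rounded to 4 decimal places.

P(IV) = 1 − (0.23 + 0.1 + 0.13 + 0.48) = 0.06.
P(G) = P(G|I)·P(I) + P(G|II)·P(II) + P(G|III)·P(III) + P(G|IV)·P(IV) + P(G|V)·P(V)
      = 0.7273·0.23 + 0.6566·0.1 + 0.7944·0.13 + 0.5602·0.06 + 0.6585·0.48
      = 0.167279 + 0.06566 + 0.103272 + 0.033612 + 0.31608 = 0.685903

0.6859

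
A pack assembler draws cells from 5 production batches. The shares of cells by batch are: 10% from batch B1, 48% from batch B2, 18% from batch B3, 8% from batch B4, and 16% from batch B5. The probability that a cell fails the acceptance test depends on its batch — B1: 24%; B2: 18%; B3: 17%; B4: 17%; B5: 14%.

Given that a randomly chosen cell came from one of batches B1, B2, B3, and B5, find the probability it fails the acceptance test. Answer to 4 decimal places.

Let S = {B1, B2, B3, B5}.
P(S) = 0.1 + 0.48 + 0.18 + 0.16 = 0.92.
P(F ∩ S) = 0.24·0.1 + 0.18·0.48 + 0.17·0.18 + 0.14·0.16 = 0.024 + 0.0864 + 0.0306 + 0.0224 = 0.1634.
P(F | S) = 0.1634 / 0.92 = 0.177609…

P(F|S) ≈ 0.1776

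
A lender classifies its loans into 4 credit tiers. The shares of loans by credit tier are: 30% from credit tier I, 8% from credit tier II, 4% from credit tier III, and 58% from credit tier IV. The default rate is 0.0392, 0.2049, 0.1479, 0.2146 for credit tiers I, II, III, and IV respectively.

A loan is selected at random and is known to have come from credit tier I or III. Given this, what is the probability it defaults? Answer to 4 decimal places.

0.0520

Let S = {I, III}.
P(S) = 0.3 + 0.04 = 0.34.
P(D ∩ S) = 0.0392·0.3 + 0.1479·0.04 = 0.01176 + 0.005916 = 0.017676.
P(D | S) = 0.017676 / 0.34 = 0.051988…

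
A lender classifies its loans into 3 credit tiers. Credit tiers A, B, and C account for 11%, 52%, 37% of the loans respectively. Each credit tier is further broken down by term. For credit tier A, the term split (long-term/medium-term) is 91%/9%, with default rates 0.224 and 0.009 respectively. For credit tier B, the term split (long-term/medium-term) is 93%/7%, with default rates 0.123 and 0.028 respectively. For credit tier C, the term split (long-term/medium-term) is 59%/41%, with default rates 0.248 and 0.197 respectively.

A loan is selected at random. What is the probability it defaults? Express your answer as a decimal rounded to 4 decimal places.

P(D|A) = 0.91·0.224 + 0.09·0.009 = 0.20384 + 0.00081 = 0.20465
P(D|B) = 0.93·0.123 + 0.07·0.028 = 0.11439 + 0.00196 = 0.11635
P(D|C) = 0.59·0.248 + 0.41·0.197 = 0.14632 + 0.08077 = 0.22709
By total probability over the outer partition,
P(D) = 0.11·0.20465 + 0.52·0.11635 + 0.37·0.22709
      = 0.0225115 + 0.060502 + 0.0840233 = 0.1670368

0.1670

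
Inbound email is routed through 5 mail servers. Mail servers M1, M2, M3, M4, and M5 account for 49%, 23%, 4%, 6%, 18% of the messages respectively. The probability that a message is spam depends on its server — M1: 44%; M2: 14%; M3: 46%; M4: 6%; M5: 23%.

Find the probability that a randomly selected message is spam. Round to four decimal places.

By the law of total probability,
P(S) = P(S|M1)·P(M1) + P(S|M2)·P(M2) + P(S|M3)·P(M3) + P(S|M4)·P(M4) + P(S|M5)·P(M5)
      = 0.44·0.49 + 0.14·0.23 + 0.46·0.04 + 0.06·0.06 + 0.23·0.18
      = 0.2156 + 0.0322 + 0.0184 + 0.0036 + 0.0414 = 0.3112

0.3112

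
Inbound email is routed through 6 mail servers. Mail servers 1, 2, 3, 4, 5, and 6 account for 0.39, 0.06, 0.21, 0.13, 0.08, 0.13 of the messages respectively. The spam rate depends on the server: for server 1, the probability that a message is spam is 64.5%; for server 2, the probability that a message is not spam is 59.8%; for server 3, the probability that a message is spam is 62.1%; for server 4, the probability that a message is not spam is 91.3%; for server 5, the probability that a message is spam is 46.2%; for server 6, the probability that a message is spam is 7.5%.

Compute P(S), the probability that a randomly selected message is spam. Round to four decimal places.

0.4641

P(S|2) = 1 − 0.598 = 0.402.
P(S|4) = 1 − 0.913 = 0.087.
P(S) = P(S|1)·P(1) + P(S|2)·P(2) + P(S|3)·P(3) + P(S|4)·P(4) + P(S|5)·P(5) + P(S|6)·P(6)
      = 0.645·0.39 + 0.402·0.06 + 0.621·0.21 + 0.087·0.13 + 0.462·0.08 + 0.075·0.13
      = 0.25155 + 0.02412 + 0.13041 + 0.01131 + 0.03696 + 0.00975 = 0.4641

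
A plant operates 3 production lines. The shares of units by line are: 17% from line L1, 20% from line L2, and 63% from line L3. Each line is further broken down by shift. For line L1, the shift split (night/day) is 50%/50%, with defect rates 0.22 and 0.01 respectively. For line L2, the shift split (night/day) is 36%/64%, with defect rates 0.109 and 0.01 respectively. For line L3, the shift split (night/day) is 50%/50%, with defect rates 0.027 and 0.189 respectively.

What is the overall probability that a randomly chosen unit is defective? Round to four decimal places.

P(D) ≈ 0.0967

P(D|L1) = 0.5·0.22 + 0.5·0.01 = 0.11 + 0.005 = 0.115
P(D|L2) = 0.36·0.109 + 0.64·0.01 = 0.03924 + 0.0064 = 0.04564
P(D|L3) = 0.5·0.027 + 0.5·0.189 = 0.0135 + 0.0945 = 0.108
By total probability over the outer partition,
P(D) = 0.17·0.115 + 0.2·0.04564 + 0.63·0.108
      = 0.01955 + 0.009128 + 0.06804 = 0.096718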